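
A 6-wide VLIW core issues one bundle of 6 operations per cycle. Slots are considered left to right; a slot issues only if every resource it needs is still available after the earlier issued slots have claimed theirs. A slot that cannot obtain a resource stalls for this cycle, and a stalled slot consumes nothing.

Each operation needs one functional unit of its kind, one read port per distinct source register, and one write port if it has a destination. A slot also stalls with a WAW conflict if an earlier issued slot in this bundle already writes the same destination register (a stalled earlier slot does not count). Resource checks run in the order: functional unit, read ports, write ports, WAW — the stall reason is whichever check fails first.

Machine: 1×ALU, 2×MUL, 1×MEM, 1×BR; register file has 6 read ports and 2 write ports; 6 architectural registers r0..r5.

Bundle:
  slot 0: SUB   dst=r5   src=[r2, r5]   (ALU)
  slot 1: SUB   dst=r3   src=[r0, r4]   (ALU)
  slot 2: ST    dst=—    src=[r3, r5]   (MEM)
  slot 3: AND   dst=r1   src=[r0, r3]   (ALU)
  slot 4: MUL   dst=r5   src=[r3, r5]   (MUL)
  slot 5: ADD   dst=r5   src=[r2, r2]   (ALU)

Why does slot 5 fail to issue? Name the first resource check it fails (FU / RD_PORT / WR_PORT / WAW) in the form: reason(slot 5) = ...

(0) want 1×ALU +2rd +1wr — yes → AL0|MU2|ME1|BR1|rd4|wr1
(1) want 1×ALU +2rd +1wr — FU → AL0|MU2|ME1|BR1|rd4|wr1
(2) want 1×MEM +2rd +0wr — yes → AL0|MU2|ME0|BR1|rd2|wr1
(3) want 1×ALU +2rd +1wr — FU → AL0|MU2|ME0|BR1|rd2|wr1
(4) want 1×MUL +2rd +1wr — WAW → AL0|MU2|ME0|BR1|rd2|wr1
(5) want 1×ALU +1rd +1wr — FU → AL0|MU2|ME0|BR1|rd2|wr1

reason(slot 5) = FU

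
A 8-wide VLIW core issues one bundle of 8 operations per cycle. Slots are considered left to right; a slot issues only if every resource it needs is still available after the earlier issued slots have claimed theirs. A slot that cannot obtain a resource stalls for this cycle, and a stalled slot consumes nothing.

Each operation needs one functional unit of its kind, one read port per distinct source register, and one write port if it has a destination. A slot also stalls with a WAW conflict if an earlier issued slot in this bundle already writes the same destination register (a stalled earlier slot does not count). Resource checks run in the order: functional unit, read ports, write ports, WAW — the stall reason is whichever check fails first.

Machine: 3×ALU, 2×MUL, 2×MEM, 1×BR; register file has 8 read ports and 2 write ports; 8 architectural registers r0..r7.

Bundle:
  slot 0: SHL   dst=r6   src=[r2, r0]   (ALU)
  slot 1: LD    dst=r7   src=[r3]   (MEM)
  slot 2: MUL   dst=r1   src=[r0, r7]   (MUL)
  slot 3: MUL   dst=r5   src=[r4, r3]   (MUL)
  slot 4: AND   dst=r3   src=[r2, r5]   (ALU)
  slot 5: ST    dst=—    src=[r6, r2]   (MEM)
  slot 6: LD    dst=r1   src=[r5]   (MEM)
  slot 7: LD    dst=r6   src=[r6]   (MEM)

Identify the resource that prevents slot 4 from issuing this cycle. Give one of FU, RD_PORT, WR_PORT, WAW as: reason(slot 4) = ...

  0. ALU→r6 ⇒ go  {2A/2Mu/2Ld/1B | 6r 1w}
  1. MEM→r7 ⇒ go  {2A/2Mu/1Ld/1B | 5r 0w}
  2. MUL→r1 ⇒ no(WR_PORT)  {2A/2Mu/1Ld/1B | 5r 0w}
  3. MUL→r5 ⇒ no(WR_PORT)  {2A/2Mu/1Ld/1B | 5r 0w}
  4. ALU→r3 ⇒ no(WR_PORT)  {2A/2Mu/1Ld/1B | 5r 0w}
  5. MEM ⇒ go  {2A/2Mu/0Ld/1B | 3r 0w}
  6. MEM→r1 ⇒ no(FU)  {2A/2Mu/0Ld/1B | 3r 0w}
  7. MEM→r6 ⇒ no(FU)  {2A/2Mu/0Ld/1B | 3r 0w}

reason(slot 4) = WR_PORT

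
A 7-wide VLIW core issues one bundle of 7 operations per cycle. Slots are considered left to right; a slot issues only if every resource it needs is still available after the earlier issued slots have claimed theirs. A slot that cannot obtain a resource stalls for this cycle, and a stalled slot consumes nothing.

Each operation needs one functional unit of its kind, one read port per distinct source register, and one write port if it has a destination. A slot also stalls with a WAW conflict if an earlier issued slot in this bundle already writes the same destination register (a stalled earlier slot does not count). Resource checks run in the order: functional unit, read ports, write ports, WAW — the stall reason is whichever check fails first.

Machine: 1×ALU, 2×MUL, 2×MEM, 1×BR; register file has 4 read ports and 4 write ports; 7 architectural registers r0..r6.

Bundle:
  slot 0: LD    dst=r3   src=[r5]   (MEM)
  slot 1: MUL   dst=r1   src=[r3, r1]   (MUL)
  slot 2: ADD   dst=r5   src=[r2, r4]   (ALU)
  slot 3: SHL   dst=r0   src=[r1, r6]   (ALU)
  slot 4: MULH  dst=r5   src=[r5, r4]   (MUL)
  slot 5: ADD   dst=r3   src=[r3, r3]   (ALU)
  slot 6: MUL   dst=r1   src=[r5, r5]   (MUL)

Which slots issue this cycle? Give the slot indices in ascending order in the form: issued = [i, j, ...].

#0 MEM src=r5 dispatched  <A:1 Mu:2 Ld:1 B:1 rd:3 wr:3>
#1 MUL src=r3,r1 dispatched  <A:1 Mu:1 Ld:1 B:1 rd:1 wr:2>
#2 ALU src=r2,r4 held:RD_PORT  <A:1 Mu:1 Ld:1 B:1 rd:1 wr:2>
#3 ALU src=r1,r6 held:RD_PORT  <A:1 Mu:1 Ld:1 B:1 rd:1 wr:2>
#4 MUL src=r5,r4 held:RD_PORT  <A:1 Mu:1 Ld:1 B:1 rd:1 wr:2>
#5 ALU src=r3,r3 held:WAW  <A:1 Mu:1 Ld:1 B:1 rd:1 wr:2>
#6 MUL src=r5,r5 held:WAW  <A:1 Mu:1 Ld:1 B:1 rd:1 wr:2>

issued = [0, 1]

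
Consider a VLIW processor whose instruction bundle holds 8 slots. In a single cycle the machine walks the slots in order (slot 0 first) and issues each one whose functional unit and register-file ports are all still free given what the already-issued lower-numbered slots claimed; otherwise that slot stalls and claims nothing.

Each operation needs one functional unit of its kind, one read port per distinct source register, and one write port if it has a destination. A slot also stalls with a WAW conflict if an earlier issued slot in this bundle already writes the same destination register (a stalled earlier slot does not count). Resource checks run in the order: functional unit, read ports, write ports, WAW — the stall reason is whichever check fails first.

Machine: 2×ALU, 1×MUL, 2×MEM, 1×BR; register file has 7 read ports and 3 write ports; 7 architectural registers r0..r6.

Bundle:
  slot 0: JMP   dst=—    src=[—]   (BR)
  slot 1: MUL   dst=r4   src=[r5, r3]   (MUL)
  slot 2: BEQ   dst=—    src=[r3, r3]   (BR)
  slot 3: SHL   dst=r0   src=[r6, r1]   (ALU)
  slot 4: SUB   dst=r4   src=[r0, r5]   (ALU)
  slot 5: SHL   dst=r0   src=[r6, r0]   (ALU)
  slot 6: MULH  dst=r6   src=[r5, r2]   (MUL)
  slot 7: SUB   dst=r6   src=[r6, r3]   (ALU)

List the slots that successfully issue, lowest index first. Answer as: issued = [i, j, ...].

issued = [0, 1, 3, 7]

[0] BR needs rd=0 wr=0: ok; after: ALU=2 MUL=1 MEM=2 BR=0, R=7, W=3
[1] MUL needs rd=2 wr=1: ok; after: ALU=2 MUL=0 MEM=2 BR=0, R=5, W=2
[2] BR needs rd=1 wr=0: FU; after: ALU=2 MUL=0 MEM=2 BR=0, R=5, W=2
[3] ALU needs rd=2 wr=1: ok; after: ALU=1 MUL=0 MEM=2 BR=0, R=3, W=1
[4] ALU needs rd=2 wr=1: WAW; after: ALU=1 MUL=0 MEM=2 BR=0, R=3, W=1
[5] ALU needs rd=2 wr=1: WAW; after: ALU=1 MUL=0 MEM=2 BR=0, R=3, W=1
[6] MUL needs rd=2 wr=1: FU; after: ALU=1 MUL=0 MEM=2 BR=0, R=3, W=1
[7] ALU needs rd=2 wr=1: ok; after: ALU=0 MUL=0 MEM=2 BR=0, R=1, W=0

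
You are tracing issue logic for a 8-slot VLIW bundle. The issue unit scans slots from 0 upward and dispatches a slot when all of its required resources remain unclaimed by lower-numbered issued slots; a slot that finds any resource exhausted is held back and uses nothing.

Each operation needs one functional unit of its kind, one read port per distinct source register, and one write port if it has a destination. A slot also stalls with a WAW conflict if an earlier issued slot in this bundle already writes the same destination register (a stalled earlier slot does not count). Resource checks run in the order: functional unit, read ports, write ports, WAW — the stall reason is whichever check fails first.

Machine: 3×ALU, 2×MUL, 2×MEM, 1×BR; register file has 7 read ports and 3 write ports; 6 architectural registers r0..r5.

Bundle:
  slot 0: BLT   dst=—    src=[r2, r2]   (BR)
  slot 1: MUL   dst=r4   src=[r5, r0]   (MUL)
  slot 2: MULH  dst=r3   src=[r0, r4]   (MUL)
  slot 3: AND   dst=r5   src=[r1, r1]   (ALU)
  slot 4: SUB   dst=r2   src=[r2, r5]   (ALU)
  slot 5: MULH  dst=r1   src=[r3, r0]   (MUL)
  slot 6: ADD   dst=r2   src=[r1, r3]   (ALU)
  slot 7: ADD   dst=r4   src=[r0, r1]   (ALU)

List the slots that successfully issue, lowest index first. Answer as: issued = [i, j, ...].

issued = [0, 1, 2, 3]

[0] BR needs rd=1 wr=0: ok; after: ALU=3 MUL=2 MEM=2 BR=0, R=6, W=3
[1] MUL needs rd=2 wr=1: ok; after: ALU=3 MUL=1 MEM=2 BR=0, R=4, W=2
[2] MUL needs rd=2 wr=1: ok; after: ALU=3 MUL=0 MEM=2 BR=0, R=2, W=1
[3] ALU needs rd=1 wr=1: ok; after: ALU=2 MUL=0 MEM=2 BR=0, R=1, W=0
[4] ALU needs rd=2 wr=1: RD_PORT; after: ALU=2 MUL=0 MEM=2 BR=0, R=1, W=0
[5] MUL needs rd=2 wr=1: FU; after: ALU=2 MUL=0 MEM=2 BR=0, R=1, W=0
[6] ALU needs rd=2 wr=1: RD_PORT; after: ALU=2 MUL=0 MEM=2 BR=0, R=1, W=0
[7] ALU needs rd=2 wr=1: RD_PORT; after: ALU=2 MUL=0 MEM=2 BR=0, R=1, W=0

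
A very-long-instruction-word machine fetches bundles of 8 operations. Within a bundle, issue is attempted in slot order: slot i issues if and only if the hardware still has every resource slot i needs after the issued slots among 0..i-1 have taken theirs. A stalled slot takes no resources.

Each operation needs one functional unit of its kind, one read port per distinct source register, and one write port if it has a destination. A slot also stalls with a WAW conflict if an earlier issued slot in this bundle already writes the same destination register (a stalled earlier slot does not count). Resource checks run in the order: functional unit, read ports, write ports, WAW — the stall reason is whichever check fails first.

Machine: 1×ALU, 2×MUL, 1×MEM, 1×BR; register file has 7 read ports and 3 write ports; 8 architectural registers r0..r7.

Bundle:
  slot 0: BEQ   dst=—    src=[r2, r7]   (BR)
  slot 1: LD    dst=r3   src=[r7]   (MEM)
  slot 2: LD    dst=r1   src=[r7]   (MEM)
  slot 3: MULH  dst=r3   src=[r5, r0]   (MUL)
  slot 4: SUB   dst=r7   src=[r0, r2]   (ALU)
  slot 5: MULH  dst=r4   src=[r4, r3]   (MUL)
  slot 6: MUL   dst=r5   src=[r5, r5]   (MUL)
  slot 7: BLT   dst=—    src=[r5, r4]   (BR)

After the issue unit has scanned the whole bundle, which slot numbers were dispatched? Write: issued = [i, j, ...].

issued = [0, 1, 4, 5]

#0 BR src=r2,r7 dispatched  <A:1 Mu:2 Ld:1 B:0 rd:5 wr:3>
#1 MEM src=r7 dispatched  <A:1 Mu:2 Ld:0 B:0 rd:4 wr:2>
#2 MEM src=r7 held:FU  <A:1 Mu:2 Ld:0 B:0 rd:4 wr:2>
#3 MUL src=r5,r0 held:WAW  <A:1 Mu:2 Ld:0 B:0 rd:4 wr:2>
#4 ALU src=r0,r2 dispatched  <A:0 Mu:2 Ld:0 B:0 rd:2 wr:1>
#5 MUL src=r4,r3 dispatched  <A:0 Mu:1 Ld:0 B:0 rd:0 wr:0>
#6 MUL src=r5,r5 held:RD_PORT  <A:0 Mu:1 Ld:0 B:0 rd:0 wr:0>
#7 BR src=r5,r4 held:FU  <A:0 Mu:1 Ld:0 B:0 rd:0 wr:0>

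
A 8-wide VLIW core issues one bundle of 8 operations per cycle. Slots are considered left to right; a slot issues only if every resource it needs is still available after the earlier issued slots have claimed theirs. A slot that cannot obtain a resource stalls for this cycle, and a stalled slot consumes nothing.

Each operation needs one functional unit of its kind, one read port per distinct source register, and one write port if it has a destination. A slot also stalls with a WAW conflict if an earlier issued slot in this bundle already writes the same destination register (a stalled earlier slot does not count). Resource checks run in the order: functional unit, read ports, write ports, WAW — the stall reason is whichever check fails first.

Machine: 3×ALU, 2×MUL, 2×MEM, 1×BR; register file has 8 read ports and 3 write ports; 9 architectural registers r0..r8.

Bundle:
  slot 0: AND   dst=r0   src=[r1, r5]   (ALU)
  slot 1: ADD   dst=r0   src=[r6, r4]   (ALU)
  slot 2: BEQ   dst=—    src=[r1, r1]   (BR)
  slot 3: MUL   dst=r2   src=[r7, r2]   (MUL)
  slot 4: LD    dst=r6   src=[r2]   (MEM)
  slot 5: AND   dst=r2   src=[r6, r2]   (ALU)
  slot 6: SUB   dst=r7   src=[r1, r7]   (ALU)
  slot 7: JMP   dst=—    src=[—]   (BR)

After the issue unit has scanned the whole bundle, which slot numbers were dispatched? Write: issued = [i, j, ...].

slot 0 (ALU): ISSUE — free A2,Mu2,Ld2,B1 rp6 wp2
slot 1 (ALU): stall WAW — free A2,Mu2,Ld2,B1 rp6 wp2
slot 2 (BR): ISSUE — free A2,Mu2,Ld2,B0 rp5 wp2
slot 3 (MUL): ISSUE — free A2,Mu1,Ld2,B0 rp3 wp1
slot 4 (MEM): ISSUE — free A2,Mu1,Ld1,B0 rp2 wp0
slot 5 (ALU): stall WR_PORT — free A2,Mu1,Ld1,B0 rp2 wp0
slot 6 (ALU): stall WR_PORT — free A2,Mu1,Ld1,B0 rp2 wp0
slot 7 (BR): stall FU — free A2,Mu1,Ld1,B0 rp2 wp0

issued = [0, 2, 3, 4]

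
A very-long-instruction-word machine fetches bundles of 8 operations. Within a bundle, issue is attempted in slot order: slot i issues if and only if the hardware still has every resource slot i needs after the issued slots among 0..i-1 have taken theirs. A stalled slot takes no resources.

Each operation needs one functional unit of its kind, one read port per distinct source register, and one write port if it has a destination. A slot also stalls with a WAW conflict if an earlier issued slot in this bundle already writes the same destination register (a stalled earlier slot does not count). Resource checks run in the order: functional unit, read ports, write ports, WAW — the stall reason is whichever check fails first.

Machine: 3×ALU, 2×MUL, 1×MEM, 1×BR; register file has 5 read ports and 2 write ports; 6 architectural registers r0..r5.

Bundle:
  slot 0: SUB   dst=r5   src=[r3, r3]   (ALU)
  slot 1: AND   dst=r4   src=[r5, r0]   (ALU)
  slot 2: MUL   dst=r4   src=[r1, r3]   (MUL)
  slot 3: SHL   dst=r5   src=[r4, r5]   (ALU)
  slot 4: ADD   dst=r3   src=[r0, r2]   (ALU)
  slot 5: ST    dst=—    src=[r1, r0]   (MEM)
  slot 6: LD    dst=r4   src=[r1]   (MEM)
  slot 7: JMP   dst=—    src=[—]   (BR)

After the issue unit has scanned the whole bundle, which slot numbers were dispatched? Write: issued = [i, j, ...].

issued = [0, 1, 5, 7]

  0. ALU→r5 ⇒ go  {2A/2Mu/1Ld/1B | 4r 1w}
  1. ALU→r4 ⇒ go  {1A/2Mu/1Ld/1B | 2r 0w}
  2. MUL→r4 ⇒ no(WR_PORT)  {1A/2Mu/1Ld/1B | 2r 0w}
  3. ALU→r5 ⇒ no(WR_PORT)  {1A/2Mu/1Ld/1B | 2r 0w}
  4. ALU→r3 ⇒ no(WR_PORT)  {1A/2Mu/1Ld/1B | 2r 0w}
  5. MEM ⇒ go  {1A/2Mu/0Ld/1B | 0r 0w}
  6. MEM→r4 ⇒ no(FU)  {1A/2Mu/0Ld/1B | 0r 0w}
  7. BR ⇒ go  {1A/2Mu/0Ld/0B | 0r 0w}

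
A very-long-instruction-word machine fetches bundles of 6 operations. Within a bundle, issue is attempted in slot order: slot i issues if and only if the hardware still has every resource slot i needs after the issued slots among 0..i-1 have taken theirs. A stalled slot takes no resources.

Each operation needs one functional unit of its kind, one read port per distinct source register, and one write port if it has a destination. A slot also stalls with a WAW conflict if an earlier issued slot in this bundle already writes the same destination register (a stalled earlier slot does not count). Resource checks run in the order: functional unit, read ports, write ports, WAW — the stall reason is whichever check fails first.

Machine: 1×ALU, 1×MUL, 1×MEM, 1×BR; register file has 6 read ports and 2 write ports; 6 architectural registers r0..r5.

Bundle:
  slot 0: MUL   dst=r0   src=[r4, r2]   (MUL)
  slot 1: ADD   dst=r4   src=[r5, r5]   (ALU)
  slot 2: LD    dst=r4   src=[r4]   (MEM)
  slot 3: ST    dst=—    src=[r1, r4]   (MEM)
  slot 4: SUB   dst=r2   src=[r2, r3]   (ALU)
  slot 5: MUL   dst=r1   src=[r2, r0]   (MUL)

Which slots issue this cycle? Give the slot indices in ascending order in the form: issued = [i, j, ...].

#0 MUL src=r4,r2 dispatched  <A:1 Mu:0 Ld:1 B:1 rd:4 wr:1>
#1 ALU src=r5,r5 dispatched  <A:0 Mu:0 Ld:1 B:1 rd:3 wr:0>
#2 MEM src=r4 held:WR_PORT  <A:0 Mu:0 Ld:1 B:1 rd:3 wr:0>
#3 MEM src=r1,r4 dispatched  <A:0 Mu:0 Ld:0 B:1 rd:1 wr:0>
#4 ALU src=r2,r3 held:FU  <A:0 Mu:0 Ld:0 B:1 rd:1 wr:0>
#5 MUL src=r2,r0 held:FU  <A:0 Mu:0 Ld:0 B:1 rd:1 wr:0>

issued = [0, 1, 3]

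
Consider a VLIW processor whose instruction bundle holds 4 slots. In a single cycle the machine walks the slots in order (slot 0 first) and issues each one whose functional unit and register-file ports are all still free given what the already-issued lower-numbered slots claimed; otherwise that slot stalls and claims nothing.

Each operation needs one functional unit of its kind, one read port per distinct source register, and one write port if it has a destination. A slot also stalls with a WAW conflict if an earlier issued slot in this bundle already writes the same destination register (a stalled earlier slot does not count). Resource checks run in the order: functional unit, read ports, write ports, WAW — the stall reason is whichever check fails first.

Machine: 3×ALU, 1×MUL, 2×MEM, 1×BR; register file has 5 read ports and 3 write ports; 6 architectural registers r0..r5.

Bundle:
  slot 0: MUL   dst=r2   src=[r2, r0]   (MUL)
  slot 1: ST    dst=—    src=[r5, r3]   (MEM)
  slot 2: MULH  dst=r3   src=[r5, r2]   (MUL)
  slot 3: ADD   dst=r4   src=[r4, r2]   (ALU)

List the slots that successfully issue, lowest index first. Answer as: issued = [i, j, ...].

[0] MUL needs rd=2 wr=1: ok; after: ALU=3 MUL=0 MEM=2 BR=1, R=3, W=2
[1] MEM needs rd=2 wr=0: ok; after: ALU=3 MUL=0 MEM=1 BR=1, R=1, W=2
[2] MUL needs rd=2 wr=1: FU; after: ALU=3 MUL=0 MEM=1 BR=1, R=1, W=2
[3] ALU needs rd=2 wr=1: RD_PORT; after: ALU=3 MUL=0 MEM=1 BR=1, R=1, W=2

issued = [0, 1]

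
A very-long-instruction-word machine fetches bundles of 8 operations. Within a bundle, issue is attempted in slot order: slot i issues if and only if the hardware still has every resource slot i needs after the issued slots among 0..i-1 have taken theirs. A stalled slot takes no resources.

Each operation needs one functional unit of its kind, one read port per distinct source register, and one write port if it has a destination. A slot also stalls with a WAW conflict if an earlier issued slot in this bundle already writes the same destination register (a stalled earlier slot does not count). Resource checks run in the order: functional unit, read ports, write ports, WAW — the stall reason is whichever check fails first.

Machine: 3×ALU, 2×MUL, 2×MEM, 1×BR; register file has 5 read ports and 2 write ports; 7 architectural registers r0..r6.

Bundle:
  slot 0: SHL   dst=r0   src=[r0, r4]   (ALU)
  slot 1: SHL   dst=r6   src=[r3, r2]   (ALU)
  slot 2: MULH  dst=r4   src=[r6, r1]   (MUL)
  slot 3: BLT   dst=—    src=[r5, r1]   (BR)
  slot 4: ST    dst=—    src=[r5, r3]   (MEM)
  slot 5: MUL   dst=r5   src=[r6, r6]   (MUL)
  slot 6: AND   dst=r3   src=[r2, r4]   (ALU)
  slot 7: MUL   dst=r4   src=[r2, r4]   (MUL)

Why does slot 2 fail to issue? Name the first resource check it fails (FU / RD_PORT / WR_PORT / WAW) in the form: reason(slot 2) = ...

reason(slot 2) = RD_PORT

(0) want 1×ALU +2rd +1wr — yes → AL2|MU2|ME2|BR1|rd3|wr1
(1) want 1×ALU +2rd +1wr — yes → AL1|MU2|ME2|BR1|rd1|wr0
(2) want 1×MUL +2rd +1wr — RD_PORT → AL1|MU2|ME2|BR1|rd1|wr0
(3) want 1×BR +2rd +0wr — RD_PORT → AL1|MU2|ME2|BR1|rd1|wr0
(4) want 1×MEM +2rd +0wr — RD_PORT → AL1|MU2|ME2|BR1|rd1|wr0
(5) want 1×MUL +1rd +1wr — WR_PORT → AL1|MU2|ME2|BR1|rd1|wr0
(6) want 1×ALU +2rd +1wr — RD_PORT → AL1|MU2|ME2|BR1|rd1|wr0
(7) want 1×MUL +2rd +1wr — RD_PORT → AL1|MU2|ME2|BR1|rd1|wr0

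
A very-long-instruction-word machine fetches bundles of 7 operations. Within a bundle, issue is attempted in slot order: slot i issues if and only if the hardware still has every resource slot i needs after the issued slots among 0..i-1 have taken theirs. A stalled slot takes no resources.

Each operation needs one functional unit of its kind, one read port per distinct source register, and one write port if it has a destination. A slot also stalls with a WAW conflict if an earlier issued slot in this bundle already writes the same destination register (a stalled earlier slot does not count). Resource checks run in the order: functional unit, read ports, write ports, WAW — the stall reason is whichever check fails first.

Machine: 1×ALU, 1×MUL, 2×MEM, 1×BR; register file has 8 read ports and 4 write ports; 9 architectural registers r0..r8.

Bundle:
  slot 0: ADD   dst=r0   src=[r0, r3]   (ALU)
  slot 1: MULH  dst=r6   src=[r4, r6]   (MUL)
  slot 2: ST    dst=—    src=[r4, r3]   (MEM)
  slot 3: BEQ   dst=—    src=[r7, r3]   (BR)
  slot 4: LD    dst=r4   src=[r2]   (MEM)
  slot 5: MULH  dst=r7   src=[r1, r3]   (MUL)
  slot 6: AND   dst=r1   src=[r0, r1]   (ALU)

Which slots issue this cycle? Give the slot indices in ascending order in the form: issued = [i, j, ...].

(0) want 1×ALU +2rd +1wr — yes → AL0|MU1|ME2|BR1|rd6|wr3
(1) want 1×MUL +2rd +1wr — yes → AL0|MU0|ME2|BR1|rd4|wr2
(2) want 1×MEM +2rd +0wr — yes → AL0|MU0|ME1|BR1|rd2|wr2
(3) want 1×BR +2rd +0wr — yes → AL0|MU0|ME1|BR0|rd0|wr2
(4) want 1×MEM +1rd +1wr — RD_PORT → AL0|MU0|ME1|BR0|rd0|wr2
(5) want 1×MUL +2rd +1wr — FU → AL0|MU0|ME1|BR0|rd0|wr2
(6) want 1×ALU +2rd +1wr — FU → AL0|MU0|ME1|BR0|rd0|wr2

issued = [0, 1, 2, 3]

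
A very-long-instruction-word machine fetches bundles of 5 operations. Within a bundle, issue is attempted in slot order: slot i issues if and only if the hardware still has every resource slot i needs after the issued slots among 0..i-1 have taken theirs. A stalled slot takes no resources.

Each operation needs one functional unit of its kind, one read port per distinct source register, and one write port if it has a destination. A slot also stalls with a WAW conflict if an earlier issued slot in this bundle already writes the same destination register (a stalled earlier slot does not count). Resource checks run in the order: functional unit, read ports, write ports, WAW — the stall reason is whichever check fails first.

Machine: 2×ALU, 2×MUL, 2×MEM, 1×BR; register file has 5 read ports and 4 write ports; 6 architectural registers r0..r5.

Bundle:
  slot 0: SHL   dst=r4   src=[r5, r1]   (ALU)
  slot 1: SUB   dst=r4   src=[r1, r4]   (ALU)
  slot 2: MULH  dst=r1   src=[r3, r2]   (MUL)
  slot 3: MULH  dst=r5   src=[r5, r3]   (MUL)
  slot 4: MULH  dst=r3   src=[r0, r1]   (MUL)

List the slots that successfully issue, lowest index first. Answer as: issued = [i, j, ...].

#0 ALU src=r5,r1 dispatched  <A:1 Mu:2 Ld:2 B:1 rd:3 wr:3>
#1 ALU src=r1,r4 held:WAW  <A:1 Mu:2 Ld:2 B:1 rd:3 wr:3>
#2 MUL src=r3,r2 dispatched  <A:1 Mu:1 Ld:2 B:1 rd:1 wr:2>
#3 MUL src=r5,r3 held:RD_PORT  <A:1 Mu:1 Ld:2 B:1 rd:1 wr:2>
#4 MUL src=r0,r1 held:RD_PORT  <A:1 Mu:1 Ld:2 B:1 rd:1 wr:2>

issued = [0, 2]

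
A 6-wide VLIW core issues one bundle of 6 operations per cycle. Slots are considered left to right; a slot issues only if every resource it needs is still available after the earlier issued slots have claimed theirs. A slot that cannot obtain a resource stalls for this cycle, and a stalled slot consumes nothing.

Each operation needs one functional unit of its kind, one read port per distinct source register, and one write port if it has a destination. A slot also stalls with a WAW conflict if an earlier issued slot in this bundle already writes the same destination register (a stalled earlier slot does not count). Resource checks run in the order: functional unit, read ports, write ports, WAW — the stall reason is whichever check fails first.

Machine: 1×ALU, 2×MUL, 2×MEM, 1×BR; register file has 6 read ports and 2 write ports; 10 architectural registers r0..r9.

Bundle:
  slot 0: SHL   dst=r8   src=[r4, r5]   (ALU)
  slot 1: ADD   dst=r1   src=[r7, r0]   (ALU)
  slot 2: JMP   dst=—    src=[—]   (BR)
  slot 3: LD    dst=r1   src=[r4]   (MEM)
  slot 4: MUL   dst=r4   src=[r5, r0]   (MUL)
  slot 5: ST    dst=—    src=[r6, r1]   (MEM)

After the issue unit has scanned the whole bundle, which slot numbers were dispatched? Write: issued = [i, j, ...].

#0 ALU src=r4,r5 dispatched  <A:0 Mu:2 Ld:2 B:1 rd:4 wr:1>
#1 ALU src=r7,r0 held:FU  <A:0 Mu:2 Ld:2 B:1 rd:4 wr:1>
#2 BR src=- dispatched  <A:0 Mu:2 Ld:2 B:0 rd:4 wr:1>
#3 MEM src=r4 dispatched  <A:0 Mu:2 Ld:1 B:0 rd:3 wr:0>
#4 MUL src=r5,r0 held:WR_PORT  <A:0 Mu:2 Ld:1 B:0 rd:3 wr:0>
#5 MEM src=r6,r1 dispatched  <A:0 Mu:2 Ld:0 B:0 rd:1 wr:0>

issued = [0, 2, 3, 5]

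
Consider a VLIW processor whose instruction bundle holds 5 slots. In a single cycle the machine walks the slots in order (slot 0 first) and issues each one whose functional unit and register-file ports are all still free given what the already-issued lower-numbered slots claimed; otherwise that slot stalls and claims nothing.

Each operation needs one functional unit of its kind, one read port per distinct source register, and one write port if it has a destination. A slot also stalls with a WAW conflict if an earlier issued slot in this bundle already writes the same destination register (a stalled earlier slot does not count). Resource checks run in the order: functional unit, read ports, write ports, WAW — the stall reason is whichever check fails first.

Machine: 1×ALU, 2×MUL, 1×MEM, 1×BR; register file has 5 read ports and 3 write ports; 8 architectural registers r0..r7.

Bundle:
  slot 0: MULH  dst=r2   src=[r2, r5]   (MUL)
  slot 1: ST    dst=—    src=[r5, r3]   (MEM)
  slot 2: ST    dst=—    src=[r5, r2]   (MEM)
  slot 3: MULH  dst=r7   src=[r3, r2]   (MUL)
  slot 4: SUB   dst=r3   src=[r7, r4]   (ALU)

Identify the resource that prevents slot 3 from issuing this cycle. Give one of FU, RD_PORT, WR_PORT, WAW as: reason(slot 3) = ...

  0. MUL→r2 ⇒ go  {1A/1Mu/1Ld/1B | 3r 2w}
  1. MEM ⇒ go  {1A/1Mu/0Ld/1B | 1r 2w}
  2. MEM ⇒ no(FU)  {1A/1Mu/0Ld/1B | 1r 2w}
  3. MUL→r7 ⇒ no(RD_PORT)  {1A/1Mu/0Ld/1B | 1r 2w}
  4. ALU→r3 ⇒ no(RD_PORT)  {1A/1Mu/0Ld/1B | 1r 2w}

reason(slot 3) = RD_PORT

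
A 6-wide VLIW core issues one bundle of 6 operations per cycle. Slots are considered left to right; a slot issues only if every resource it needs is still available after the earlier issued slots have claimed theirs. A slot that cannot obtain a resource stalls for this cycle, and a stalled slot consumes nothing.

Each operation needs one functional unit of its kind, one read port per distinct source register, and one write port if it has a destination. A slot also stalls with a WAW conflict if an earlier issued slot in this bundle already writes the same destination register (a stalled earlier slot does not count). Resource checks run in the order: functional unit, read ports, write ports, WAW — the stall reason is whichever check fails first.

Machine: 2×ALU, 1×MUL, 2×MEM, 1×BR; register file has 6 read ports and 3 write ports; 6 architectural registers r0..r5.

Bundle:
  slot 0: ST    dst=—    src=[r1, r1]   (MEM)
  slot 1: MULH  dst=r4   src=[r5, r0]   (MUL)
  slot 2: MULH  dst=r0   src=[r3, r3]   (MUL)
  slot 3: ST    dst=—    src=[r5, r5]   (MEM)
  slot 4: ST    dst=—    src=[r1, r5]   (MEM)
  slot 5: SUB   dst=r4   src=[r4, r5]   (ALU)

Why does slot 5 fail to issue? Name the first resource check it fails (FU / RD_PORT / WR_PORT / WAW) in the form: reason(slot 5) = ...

reason(slot 5) = WAW

[0] MEM needs rd=1 wr=0: ok; after: ALU=2 MUL=1 MEM=1 BR=1, R=5, W=3
[1] MUL needs rd=2 wr=1: ok; after: ALU=2 MUL=0 MEM=1 BR=1, R=3, W=2
[2] MUL needs rd=1 wr=1: FU; after: ALU=2 MUL=0 MEM=1 BR=1, R=3, W=2
[3] MEM needs rd=1 wr=0: ok; after: ALU=2 MUL=0 MEM=0 BR=1, R=2, W=2
[4] MEM needs rd=2 wr=0: FU; after: ALU=2 MUL=0 MEM=0 BR=1, R=2, W=2
[5] ALU needs rd=2 wr=1: WAW; after: ALU=2 MUL=0 MEM=0 BR=1, R=2, W=2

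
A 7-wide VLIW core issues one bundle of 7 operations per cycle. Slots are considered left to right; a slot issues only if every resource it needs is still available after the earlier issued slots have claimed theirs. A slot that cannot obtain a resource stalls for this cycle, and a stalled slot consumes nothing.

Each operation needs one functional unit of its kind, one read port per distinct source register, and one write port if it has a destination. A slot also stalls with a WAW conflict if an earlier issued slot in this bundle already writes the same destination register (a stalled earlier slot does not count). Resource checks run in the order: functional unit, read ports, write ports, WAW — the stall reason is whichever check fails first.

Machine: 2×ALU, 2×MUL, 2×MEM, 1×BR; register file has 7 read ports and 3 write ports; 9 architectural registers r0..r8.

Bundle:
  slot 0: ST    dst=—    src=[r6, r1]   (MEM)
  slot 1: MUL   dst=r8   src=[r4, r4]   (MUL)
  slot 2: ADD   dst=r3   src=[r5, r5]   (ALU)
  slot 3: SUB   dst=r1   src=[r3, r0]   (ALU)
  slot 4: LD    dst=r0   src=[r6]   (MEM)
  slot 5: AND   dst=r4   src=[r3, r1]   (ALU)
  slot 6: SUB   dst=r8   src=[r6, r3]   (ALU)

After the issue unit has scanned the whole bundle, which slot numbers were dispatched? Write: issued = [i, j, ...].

#0 MEM src=r6,r1 dispatched  <A:2 Mu:2 Ld:1 B:1 rd:5 wr:3>
#1 MUL src=r4,r4 dispatched  <A:2 Mu:1 Ld:1 B:1 rd:4 wr:2>
#2 ALU src=r5,r5 dispatched  <A:1 Mu:1 Ld:1 B:1 rd:3 wr:1>
#3 ALU src=r3,r0 dispatched  <A:0 Mu:1 Ld:1 B:1 rd:1 wr:0>
#4 MEM src=r6 held:WR_PORT  <A:0 Mu:1 Ld:1 B:1 rd:1 wr:0>
#5 ALU src=r3,r1 held:FU  <A:0 Mu:1 Ld:1 B:1 rd:1 wr:0>
#6 ALU src=r6,r3 held:FU  <A:0 Mu:1 Ld:1 B:1 rd:1 wr:0>

issued = [0, 1, 2, 3]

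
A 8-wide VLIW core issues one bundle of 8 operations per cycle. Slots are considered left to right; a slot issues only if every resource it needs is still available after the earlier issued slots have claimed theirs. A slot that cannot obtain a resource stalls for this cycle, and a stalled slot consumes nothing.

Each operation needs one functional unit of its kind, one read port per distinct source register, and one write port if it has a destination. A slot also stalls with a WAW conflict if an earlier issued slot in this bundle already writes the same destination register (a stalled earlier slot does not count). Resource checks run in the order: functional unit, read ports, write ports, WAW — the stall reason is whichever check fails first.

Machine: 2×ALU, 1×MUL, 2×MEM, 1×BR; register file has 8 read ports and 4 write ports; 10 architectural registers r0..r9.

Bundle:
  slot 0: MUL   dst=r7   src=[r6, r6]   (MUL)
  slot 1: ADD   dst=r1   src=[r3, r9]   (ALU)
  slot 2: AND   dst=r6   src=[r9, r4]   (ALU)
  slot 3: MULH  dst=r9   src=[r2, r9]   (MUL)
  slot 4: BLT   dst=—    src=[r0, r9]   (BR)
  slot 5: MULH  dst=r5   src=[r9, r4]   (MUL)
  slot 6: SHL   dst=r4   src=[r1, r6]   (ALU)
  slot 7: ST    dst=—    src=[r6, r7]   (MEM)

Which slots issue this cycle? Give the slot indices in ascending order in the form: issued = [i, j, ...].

issued = [0, 1, 2, 4]

  0. MUL→r7 ⇒ go  {2A/0Mu/2Ld/1B | 7r 3w}
  1. ALU→r1 ⇒ go  {1A/0Mu/2Ld/1B | 5r 2w}
  2. ALU→r6 ⇒ go  {0A/0Mu/2Ld/1B | 3r 1w}
  3. MUL→r9 ⇒ no(FU)  {0A/0Mu/2Ld/1B | 3r 1w}
  4. BR ⇒ go  {0A/0Mu/2Ld/0B | 1r 1w}
  5. MUL→r5 ⇒ no(FU)  {0A/0Mu/2Ld/0B | 1r 1w}
  6. ALU→r4 ⇒ no(FU)  {0A/0Mu/2Ld/0B | 1r 1w}
  7. MEM ⇒ no(RD_PORT)  {0A/0Mu/2Ld/0B | 1r 1w}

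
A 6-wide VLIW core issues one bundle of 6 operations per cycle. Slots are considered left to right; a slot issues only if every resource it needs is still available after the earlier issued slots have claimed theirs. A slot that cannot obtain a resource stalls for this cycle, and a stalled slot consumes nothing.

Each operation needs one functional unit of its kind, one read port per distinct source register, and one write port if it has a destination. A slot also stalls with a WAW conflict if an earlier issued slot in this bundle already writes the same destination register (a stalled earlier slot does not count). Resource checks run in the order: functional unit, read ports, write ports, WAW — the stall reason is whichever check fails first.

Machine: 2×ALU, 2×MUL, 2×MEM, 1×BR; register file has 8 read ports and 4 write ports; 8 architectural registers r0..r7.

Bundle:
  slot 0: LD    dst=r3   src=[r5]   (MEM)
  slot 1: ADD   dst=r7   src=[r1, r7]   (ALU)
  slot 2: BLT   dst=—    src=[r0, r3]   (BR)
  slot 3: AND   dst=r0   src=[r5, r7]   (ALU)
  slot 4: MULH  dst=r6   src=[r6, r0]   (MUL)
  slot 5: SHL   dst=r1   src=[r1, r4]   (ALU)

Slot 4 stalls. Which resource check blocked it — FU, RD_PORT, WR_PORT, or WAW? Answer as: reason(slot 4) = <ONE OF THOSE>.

slot 0 (MEM): ISSUE — free A2,Mu2,Ld1,B1 rp7 wp3
slot 1 (ALU): ISSUE — free A1,Mu2,Ld1,B1 rp5 wp2
slot 2 (BR): ISSUE — free A1,Mu2,Ld1,B0 rp3 wp2
slot 3 (ALU): ISSUE — free A0,Mu2,Ld1,B0 rp1 wp1
slot 4 (MUL): stall RD_PORT — free A0,Mu2,Ld1,B0 rp1 wp1
slot 5 (ALU): stall FU — free A0,Mu2,Ld1,B0 rp1 wp1

reason(slot 4) = RD_PORT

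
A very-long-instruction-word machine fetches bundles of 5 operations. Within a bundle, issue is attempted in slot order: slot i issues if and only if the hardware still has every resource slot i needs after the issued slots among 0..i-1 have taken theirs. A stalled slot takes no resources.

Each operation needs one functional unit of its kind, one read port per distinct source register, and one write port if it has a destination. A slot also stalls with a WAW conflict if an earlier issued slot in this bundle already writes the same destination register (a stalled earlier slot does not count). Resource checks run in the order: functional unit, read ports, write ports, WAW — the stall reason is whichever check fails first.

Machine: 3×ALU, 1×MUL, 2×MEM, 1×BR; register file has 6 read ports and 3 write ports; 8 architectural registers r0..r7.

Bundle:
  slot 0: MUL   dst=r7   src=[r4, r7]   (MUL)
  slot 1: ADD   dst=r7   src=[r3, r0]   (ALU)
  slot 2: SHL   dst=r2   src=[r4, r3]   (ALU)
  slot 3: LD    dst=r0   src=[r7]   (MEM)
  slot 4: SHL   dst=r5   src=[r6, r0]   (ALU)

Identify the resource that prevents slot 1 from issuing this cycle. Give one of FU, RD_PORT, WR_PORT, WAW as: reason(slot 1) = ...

reason(slot 1) = WAW

(0) want 1×MUL +2rd +1wr — yes → AL3|MU0|ME2|BR1|rd4|wr2
(1) want 1×ALU +2rd +1wr — WAW → AL3|MU0|ME2|BR1|rd4|wr2
(2) want 1×ALU +2rd +1wr — yes → AL2|MU0|ME2|BR1|rd2|wr1
(3) want 1×MEM +1rd +1wr — yes → AL2|MU0|ME1|BR1|rd1|wr0
(4) want 1×ALU +2rd +1wr — RD_PORT → AL2|MU0|ME1|BR1|rd1|wr0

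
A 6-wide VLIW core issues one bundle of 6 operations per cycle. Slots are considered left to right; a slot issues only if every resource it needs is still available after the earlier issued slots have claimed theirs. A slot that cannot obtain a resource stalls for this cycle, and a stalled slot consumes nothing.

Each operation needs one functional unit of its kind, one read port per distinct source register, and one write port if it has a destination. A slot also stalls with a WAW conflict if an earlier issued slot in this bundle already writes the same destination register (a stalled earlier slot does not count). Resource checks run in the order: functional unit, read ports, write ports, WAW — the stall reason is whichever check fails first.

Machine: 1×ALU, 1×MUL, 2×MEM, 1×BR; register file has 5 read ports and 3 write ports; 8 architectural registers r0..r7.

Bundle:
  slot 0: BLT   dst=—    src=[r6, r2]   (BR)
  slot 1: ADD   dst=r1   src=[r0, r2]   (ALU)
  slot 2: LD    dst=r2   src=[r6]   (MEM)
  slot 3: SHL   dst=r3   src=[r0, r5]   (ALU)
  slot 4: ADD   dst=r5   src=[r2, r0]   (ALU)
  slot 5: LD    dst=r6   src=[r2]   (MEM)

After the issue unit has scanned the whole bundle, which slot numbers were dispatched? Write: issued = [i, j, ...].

issued = [0, 1, 2]

(0) want 1×BR +2rd +0wr — yes → AL1|MU1|ME2|BR0|rd3|wr3
(1) want 1×ALU +2rd +1wr — yes → AL0|MU1|ME2|BR0|rd1|wr2
(2) want 1×MEM +1rd +1wr — yes → AL0|MU1|ME1|BR0|rd0|wr1
(3) want 1×ALU +2rd +1wr — FU → AL0|MU1|ME1|BR0|rd0|wr1
(4) want 1×ALU +2rd +1wr — FU → AL0|MU1|ME1|BR0|rd0|wr1
(5) want 1×MEM +1rd +1wr — RD_PORT → AL0|MU1|ME1|BR0|rd0|wr1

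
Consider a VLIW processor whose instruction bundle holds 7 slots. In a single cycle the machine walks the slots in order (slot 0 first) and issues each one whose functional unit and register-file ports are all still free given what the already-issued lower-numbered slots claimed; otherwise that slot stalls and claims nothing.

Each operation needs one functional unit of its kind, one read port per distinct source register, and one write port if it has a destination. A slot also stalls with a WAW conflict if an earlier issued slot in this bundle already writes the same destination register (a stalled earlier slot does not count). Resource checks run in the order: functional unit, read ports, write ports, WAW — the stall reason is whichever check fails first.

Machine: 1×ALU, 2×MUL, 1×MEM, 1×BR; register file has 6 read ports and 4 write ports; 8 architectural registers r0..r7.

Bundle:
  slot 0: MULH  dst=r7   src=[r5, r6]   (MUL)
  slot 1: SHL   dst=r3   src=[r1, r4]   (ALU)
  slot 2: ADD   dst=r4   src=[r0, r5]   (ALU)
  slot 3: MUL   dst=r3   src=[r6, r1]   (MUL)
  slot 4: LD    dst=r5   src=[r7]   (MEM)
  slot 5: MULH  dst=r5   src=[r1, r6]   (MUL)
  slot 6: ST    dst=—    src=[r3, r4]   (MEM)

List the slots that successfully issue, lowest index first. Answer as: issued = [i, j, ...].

issued = [0, 1, 4]

slot 0 (MUL): ISSUE — free A1,Mu1,Ld1,B1 rp4 wp3
slot 1 (ALU): ISSUE — free A0,Mu1,Ld1,B1 rp2 wp2
slot 2 (ALU): stall FU — free A0,Mu1,Ld1,B1 rp2 wp2
slot 3 (MUL): stall WAW — free A0,Mu1,Ld1,B1 rp2 wp2
slot 4 (MEM): ISSUE — free A0,Mu1,Ld0,B1 rp1 wp1
slot 5 (MUL): stall RD_PORT — free A0,Mu1,Ld0,B1 rp1 wp1
slot 6 (MEM): stall FU — free A0,Mu1,Ld0,B1 rp1 wp1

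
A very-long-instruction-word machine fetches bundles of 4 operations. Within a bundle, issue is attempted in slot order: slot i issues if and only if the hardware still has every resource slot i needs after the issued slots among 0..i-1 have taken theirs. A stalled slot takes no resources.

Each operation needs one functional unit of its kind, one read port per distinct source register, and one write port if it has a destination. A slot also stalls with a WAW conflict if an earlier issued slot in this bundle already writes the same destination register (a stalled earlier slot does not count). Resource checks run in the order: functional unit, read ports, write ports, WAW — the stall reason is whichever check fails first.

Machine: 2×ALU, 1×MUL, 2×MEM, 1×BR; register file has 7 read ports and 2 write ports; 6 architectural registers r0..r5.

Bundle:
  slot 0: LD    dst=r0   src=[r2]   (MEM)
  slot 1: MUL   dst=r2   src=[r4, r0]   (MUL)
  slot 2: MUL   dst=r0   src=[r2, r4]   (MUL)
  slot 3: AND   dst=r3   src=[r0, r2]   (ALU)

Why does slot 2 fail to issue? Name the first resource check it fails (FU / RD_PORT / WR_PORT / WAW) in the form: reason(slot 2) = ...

#0 MEM src=r2 dispatched  <A:2 Mu:1 Ld:1 B:1 rd:6 wr:1>
#1 MUL src=r4,r0 dispatched  <A:2 Mu:0 Ld:1 B:1 rd:4 wr:0>
#2 MUL src=r2,r4 held:FU  <A:2 Mu:0 Ld:1 B:1 rd:4 wr:0>
#3 ALU src=r0,r2 held:WR_PORT  <A:2 Mu:0 Ld:1 B:1 rd:4 wr:0>

reason(slot 2) = FU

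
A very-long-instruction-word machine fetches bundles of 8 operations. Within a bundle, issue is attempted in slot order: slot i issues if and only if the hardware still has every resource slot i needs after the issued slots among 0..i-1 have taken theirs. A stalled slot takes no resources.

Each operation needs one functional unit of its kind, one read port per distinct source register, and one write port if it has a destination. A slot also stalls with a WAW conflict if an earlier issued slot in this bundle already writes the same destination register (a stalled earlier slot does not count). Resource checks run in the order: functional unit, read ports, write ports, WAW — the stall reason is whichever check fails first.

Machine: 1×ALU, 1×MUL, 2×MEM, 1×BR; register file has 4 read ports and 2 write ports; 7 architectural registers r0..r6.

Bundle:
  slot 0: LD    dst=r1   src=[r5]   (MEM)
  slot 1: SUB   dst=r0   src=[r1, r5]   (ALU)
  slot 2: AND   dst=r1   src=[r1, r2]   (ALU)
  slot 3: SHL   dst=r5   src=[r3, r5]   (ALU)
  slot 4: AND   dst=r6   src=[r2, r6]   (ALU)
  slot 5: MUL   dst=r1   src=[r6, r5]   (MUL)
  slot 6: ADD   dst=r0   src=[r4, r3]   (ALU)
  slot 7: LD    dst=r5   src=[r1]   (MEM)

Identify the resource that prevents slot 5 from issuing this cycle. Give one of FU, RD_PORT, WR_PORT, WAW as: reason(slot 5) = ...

[0] MEM needs rd=1 wr=1: ok; after: ALU=1 MUL=1 MEM=1 BR=1, R=3, W=1
[1] ALU needs rd=2 wr=1: ok; after: ALU=0 MUL=1 MEM=1 BR=1, R=1, W=0
[2] ALU needs rd=2 wr=1: FU; after: ALU=0 MUL=1 MEM=1 BR=1, R=1, W=0
[3] ALU needs rd=2 wr=1: FU; after: ALU=0 MUL=1 MEM=1 BR=1, R=1, W=0
[4] ALU needs rd=2 wr=1: FU; after: ALU=0 MUL=1 MEM=1 BR=1, R=1, W=0
[5] MUL needs rd=2 wr=1: RD_PORT; after: ALU=0 MUL=1 MEM=1 BR=1, R=1, W=0
[6] ALU needs rd=2 wr=1: FU; after: ALU=0 MUL=1 MEM=1 BR=1, R=1, W=0
[7] MEM needs rd=1 wr=1: WR_PORT; after: ALU=0 MUL=1 MEM=1 BR=1, R=1, W=0

reason(slot 5) = RD_PORT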